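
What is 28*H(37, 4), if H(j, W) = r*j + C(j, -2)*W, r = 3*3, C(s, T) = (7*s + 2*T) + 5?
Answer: 38444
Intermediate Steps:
C(s, T) = 5 + 2*T + 7*s (C(s, T) = (2*T + 7*s) + 5 = 5 + 2*T + 7*s)
r = 9
H(j, W) = 9*j + W*(1 + 7*j) (H(j, W) = 9*j + (5 + 2*(-2) + 7*j)*W = 9*j + (5 - 4 + 7*j)*W = 9*j + (1 + 7*j)*W = 9*j + W*(1 + 7*j))
28*H(37, 4) = 28*(9*37 + 4*(1 + 7*37)) = 28*(333 + 4*(1 + 259)) = 28*(333 + 4*260) = 28*(333 + 1040) = 28*1373 = 38444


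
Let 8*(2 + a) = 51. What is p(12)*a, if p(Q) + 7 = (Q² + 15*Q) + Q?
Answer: 11515/8 ≈ 1439.4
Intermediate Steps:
a = 35/8 (a = -2 + (⅛)*51 = -2 + 51/8 = 35/8 ≈ 4.3750)
p(Q) = -7 + Q² + 16*Q (p(Q) = -7 + ((Q² + 15*Q) + Q) = -7 + (Q² + 16*Q) = -7 + Q² + 16*Q)
p(12)*a = (-7 + 12² + 16*12)*(35/8) = (-7 + 144 + 192)*(35/8) = 329*(35/8) = 11515/8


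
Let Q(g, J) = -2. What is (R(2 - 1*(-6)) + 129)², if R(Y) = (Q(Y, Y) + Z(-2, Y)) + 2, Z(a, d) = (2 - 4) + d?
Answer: 18225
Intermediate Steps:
Z(a, d) = -2 + d
R(Y) = -2 + Y (R(Y) = (-2 + (-2 + Y)) + 2 = (-4 + Y) + 2 = -2 + Y)
(R(2 - 1*(-6)) + 129)² = ((-2 + (2 - 1*(-6))) + 129)² = ((-2 + (2 + 6)) + 129)² = ((-2 + 8) + 129)² = (6 + 129)² = 135² = 18225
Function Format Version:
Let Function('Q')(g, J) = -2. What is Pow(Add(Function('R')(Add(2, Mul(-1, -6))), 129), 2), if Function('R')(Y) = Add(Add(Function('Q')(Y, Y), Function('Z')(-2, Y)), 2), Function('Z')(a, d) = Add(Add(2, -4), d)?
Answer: 18225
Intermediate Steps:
Function('Z')(a, d) = Add(-2, d)
Function('R')(Y) = Add(-2, Y) (Function('R')(Y) = Add(Add(-2, Add(-2, Y)), 2) = Add(Add(-4, Y), 2) = Add(-2, Y))
Pow(Add(Function('R')(Add(2, Mul(-1, -6))), 129), 2) = Pow(Add(Add(-2, Add(2, Mul(-1, -6))), 129), 2) = Pow(Add(Add(-2, Add(2, 6)), 129), 2) = Pow(Add(Add(-2, 8), 129), 2) = Pow(Add(6, 129), 2) = Pow(135, 2) = 18225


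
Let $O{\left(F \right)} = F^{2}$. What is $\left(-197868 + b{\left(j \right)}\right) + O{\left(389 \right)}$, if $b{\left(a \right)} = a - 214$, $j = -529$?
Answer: $-47290$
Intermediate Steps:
$b{\left(a \right)} = -214 + a$ ($b{\left(a \right)} = a - 214 = -214 + a$)
$\left(-197868 + b{\left(j \right)}\right) + O{\left(389 \right)} = \left(-197868 - 743\right) + 389^{2} = \left(-197868 - 743\right) + 151321 = -198611 + 151321 = -47290$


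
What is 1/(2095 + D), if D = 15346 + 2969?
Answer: 1/20410 ≈ 4.8996e-5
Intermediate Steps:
D = 18315
1/(2095 + D) = 1/(2095 + 18315) = 1/20410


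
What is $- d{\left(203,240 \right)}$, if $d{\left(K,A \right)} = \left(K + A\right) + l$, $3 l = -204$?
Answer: $-375$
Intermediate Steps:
$l = -68$ ($l = \frac{1}{3} \left(-204\right) = -68$)
$d{\left(K,A \right)} = -68 + A + K$ ($d{\left(K,A \right)} = \left(K + A\right) - 68 = \left(A + K\right) - 68 = -68 + A + K$)
$- d{\left(203,240 \right)} = - (-68 + 240 + 203) = \left(-1\right) 375 = -375$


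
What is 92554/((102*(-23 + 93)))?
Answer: 6611/510 ≈ 12.963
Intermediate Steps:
92554/((102*(-23 + 93))) = 92554/((102*70)) = 92554/7140 = 92554*(1/7140) = 6611/510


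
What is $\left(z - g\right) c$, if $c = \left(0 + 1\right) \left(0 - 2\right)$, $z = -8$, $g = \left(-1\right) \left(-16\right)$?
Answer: $48$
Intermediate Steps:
$g = 16$
$c = -2$ ($c = 1 \left(-2\right) = -2$)
$\left(z - g\right) c = \left(-8 - 16\right) \left(-2\right) = \left(-24\right) \left(-2\right) = 48$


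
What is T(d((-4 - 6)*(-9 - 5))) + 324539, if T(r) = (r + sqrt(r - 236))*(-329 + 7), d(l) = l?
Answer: 279459 - 1288*I*sqrt(6) ≈ 2.7946e+5 - 3154.9*I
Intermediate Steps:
T(r) = -322*r - 322*sqrt(-236 + r) (T(r) = (r + sqrt(-236 + r))*(-322) = -322*r - 322*sqrt(-236 + r))
T(d((-4 - 6)*(-9 - 5))) + 324539 = (-322*(-4 - 6)*(-9 - 5) - 322*sqrt(-236 + (-4 - 6)*(-9 - 5))) + 324539 = (-(-3220)*(-14) - 322*sqrt(-236 - 10*(-14))) + 324539 = (-322*140 - 322*sqrt(-236 + 140)) + 324539 = (-45080 - 1288*I*sqrt(6)) + 324539 = 279459 - 1288*I*sqrt(6)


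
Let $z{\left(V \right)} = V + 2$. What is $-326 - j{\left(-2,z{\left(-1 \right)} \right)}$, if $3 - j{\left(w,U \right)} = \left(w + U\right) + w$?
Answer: $-332$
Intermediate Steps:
$z{\left(V \right)} = 2 + V$
$j{\left(w,U \right)} = 3 - U - 2 w$ ($j{\left(w,U \right)} = 3 - \left(\left(w + U\right) + w\right) = 3 - \left(\left(U + w\right) + w\right) = 3 - \left(U + 2 w\right) = 3 - U - 2 w$)
$-326 - j{\left(-2,z{\left(-1 \right)} \right)} = -326 - \left(3 - \left(2 - 1\right) - -4\right) = -326 - \left(3 - 1 + 4\right) = -326 - 6 = -332$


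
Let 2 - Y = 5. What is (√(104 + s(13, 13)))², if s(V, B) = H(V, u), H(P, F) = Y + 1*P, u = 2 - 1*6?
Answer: 114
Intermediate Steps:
Y = -3 (Y = 2 - 1*5 = 2 - 5 = -3)
u = -4 (u = 2 - 6 = -4)
H(P, F) = -3 + P (H(P, F) = -3 + 1*P = -3 + P)
s(V, B) = -3 + V
(√(104 + s(13, 13)))² = (√(104 + (-3 + 13)))² = (√(104 + 10))² = (√114)² = 114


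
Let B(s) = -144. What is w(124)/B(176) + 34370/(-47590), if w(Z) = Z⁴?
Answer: -70320613957/42831 ≈ -1.6418e+6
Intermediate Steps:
w(124)/B(176) + 34370/(-47590) = 124⁴/(-144) + 34370/(-47590) = 236421376*(-1/144) + 34370*(-1/47590) = -14776336/9 - 3437/4759 = -70320613957/42831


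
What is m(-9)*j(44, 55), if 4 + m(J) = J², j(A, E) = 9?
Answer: 693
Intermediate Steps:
m(J) = -4 + J²
m(-9)*j(44, 55) = (-4 + (-9)²)*9 = (-4 + 81)*9 = 77*9 = 693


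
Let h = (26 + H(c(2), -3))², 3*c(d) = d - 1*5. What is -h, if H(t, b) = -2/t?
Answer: -784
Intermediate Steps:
c(d) = -5/3 + d/3 (c(d) = (d - 1*5)/3 = (d - 5)/3 = (-5 + d)/3 = -5/3 + d/3)
h = 784 (h = (26 - 2/(-5/3 + (⅓)*2))² = (26 - 2/(-5/3 + ⅔))² = (26 - 2/(-1))² = (26 - 2*(-1))² = (26 + 2)² = 28² = 784)
-h = -1*784 = -784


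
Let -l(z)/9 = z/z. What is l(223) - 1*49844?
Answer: -49853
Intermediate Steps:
l(z) = -9 (l(z) = -9*z/z = -9*1 = -9)
l(223) - 1*49844 = -9 - 1*49844 = -9 - 49844 = -49853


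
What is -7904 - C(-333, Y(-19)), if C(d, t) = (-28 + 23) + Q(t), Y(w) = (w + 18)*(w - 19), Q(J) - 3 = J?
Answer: -7940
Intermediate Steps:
Q(J) = 3 + J
Y(w) = (-19 + w)*(18 + w) (Y(w) = (18 + w)*(-19 + w) = (-19 + w)*(18 + w))
C(d, t) = -2 + t (C(d, t) = (-28 + 23) + (3 + t) = -5 + (3 + t) = -2 + t)
-7904 - C(-333, Y(-19)) = -7904 - (-2 + (-342 + (-19)² - 1*(-19))) = -7904 - (-2 + (-342 + 361 + 19)) = -7904 - (-2 + 38) = -7904 - 1*36 = -7904 - 36 = -7940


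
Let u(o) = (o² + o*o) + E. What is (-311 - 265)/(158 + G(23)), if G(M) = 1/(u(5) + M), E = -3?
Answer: -4480/1229 ≈ -3.6452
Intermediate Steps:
u(o) = -3 + 2*o² (u(o) = (o² + o*o) - 3 = (o² + o²) - 3 = 2*o² - 3 = -3 + 2*o²)
G(M) = 1/(47 + M) (G(M) = 1/((-3 + 2*5²) + M) = 1/((-3 + 2*25) + M) = 1/((-3 + 50) + M) = 1/(47 + M))
(-311 - 265)/(158 + G(23)) = (-311 - 265)/(158 + 1/(47 + 23)) = -576/(158 + 1/70) = -576/11061/70 = -576*70/11061 = -4480/1229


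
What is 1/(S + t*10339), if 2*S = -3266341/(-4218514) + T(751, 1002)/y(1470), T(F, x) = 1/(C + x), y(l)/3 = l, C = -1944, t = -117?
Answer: -17524635229080/21198896040567154787 ≈ -8.2668e-7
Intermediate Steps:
y(l) = 3*l
T(F, x) = 1/(-1944 + x)
S = 6784547445253/17524635229080 (S = (-3266341/(-4218514) + 1/((-1944 + 1002)*((3*1470))))/2 = (-3266341*(-1/4218514) + 1/(-942*4410))/2 = (3266341/4218514 - 1/942*1/4410)/2 = (3266341/4218514 - 1/4154220)/2 = (½)*(6784547445253/8762317614540) = 6784547445253/17524635229080 ≈ 0.38714)
1/(S + t*10339) = 1/(6784547445253/17524635229080 - 117*10339) = 1/(6784547445253/17524635229080 - 1209663) = 1/(-21198896040567154787/17524635229080) = -17524635229080/21198896040567154787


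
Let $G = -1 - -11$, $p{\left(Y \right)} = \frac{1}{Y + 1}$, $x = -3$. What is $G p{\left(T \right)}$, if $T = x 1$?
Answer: $-5$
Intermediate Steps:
$T = -3$ ($T = \left(-3\right) 1 = -3$)
$p{\left(Y \right)} = \frac{1}{1 + Y}$
$G = 10$ ($G = -1 + 11 = 10$)
$G p{\left(T \right)} = \frac{10}{1 - 3} = \frac{10}{-2} = 10 \left(- \frac{1}{2}\right) = -5$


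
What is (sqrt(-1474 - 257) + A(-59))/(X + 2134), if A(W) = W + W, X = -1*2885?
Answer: 118/751 - I*sqrt(1731)/751 ≈ 0.15712 - 0.0554*I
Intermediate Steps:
X = -2885
A(W) = 2*W
(sqrt(-1474 - 257) + A(-59))/(X + 2134) = (sqrt(-1474 - 257) + 2*(-59))/(-2885 + 2134) = (sqrt(-1731) - 118)/(-751) = (I*sqrt(1731) - 118)*(-1/751) = (-118 + I*sqrt(1731))*(-1/751) = 118/751 - I*sqrt(1731)/751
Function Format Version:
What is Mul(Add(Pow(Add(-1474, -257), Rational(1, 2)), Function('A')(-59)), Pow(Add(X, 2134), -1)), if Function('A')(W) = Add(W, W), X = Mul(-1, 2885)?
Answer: Add(Rational(118, 751), Mul(Rational(-1, 751), I, Pow(1731, Rational(1, 2)))) ≈ Add(0.15712, Mul(-0.055400, I))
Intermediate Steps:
X = -2885
Function('A')(W) = Mul(2, W)
Mul(Add(Pow(Add(-1474, -257), Rational(1, 2)), Function('A')(-59)), Pow(Add(X, 2134), -1)) = Mul(Add(Pow(Add(-1474, -257), Rational(1, 2)), Mul(2, -59)), Pow(Add(-2885, 2134), -1)) = Mul(Add(Pow(-1731, Rational(1, 2)), -118), Pow(-751, -1)) = Mul(Add(Mul(I, Pow(1731, Rational(1, 2))), -118), Rational(-1, 751)) = Mul(Add(-118, Mul(I, Pow(1731, Rational(1, 2)))), Rational(-1, 751)) = Add(Rational(118, 751), Mul(Rational(-1, 751), I, Pow(1731, Rational(1, 2))))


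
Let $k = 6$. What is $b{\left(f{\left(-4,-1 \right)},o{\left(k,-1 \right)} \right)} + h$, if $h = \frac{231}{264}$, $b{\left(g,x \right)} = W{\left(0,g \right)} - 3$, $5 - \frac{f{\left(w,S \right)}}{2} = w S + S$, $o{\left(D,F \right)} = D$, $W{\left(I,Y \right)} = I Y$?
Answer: $- \frac{17}{8} \approx -2.125$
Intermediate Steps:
$f{\left(w,S \right)} = 10 - 2 S - 2 S w$ ($f{\left(w,S \right)} = 10 - 2 \left(w S + S\right) = 10 - 2 \left(S w + S\right) = 10 - 2 \left(S + S w\right) = 10 - \left(2 S + 2 S w\right) = 10 - 2 S - 2 S w$)
$b{\left(g,x \right)} = -3$ ($b{\left(g,x \right)} = 0 g - 3 = 0 - 3 = -3$)
$h = \frac{7}{8}$ ($h = 231 \cdot \frac{1}{264} = \frac{7}{8} \approx 0.875$)
$b{\left(f{\left(-4,-1 \right)},o{\left(k,-1 \right)} \right)} + h = -3 + \frac{7}{8} = - \frac{17}{8}$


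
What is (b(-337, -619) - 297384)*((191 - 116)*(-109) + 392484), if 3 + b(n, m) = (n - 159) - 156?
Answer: -114539070051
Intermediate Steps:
b(n, m) = -318 + n (b(n, m) = -3 + ((n - 159) - 156) = -3 + ((-159 + n) - 156) = -3 + (-315 + n) = -318 + n)
(b(-337, -619) - 297384)*((191 - 116)*(-109) + 392484) = ((-318 - 337) - 297384)*((191 - 116)*(-109) + 392484) = (-655 - 297384)*(75*(-109) + 392484) = -298039*(-8175 + 392484) = -298039*384309 = -114539070051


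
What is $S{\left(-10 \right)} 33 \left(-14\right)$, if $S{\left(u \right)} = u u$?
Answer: $-46200$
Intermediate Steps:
$S{\left(u \right)} = u^{2}$
$S{\left(-10 \right)} 33 \left(-14\right) = \left(-10\right)^{2} \cdot 33 \left(-14\right) = 100 \cdot 33 \left(-14\right) = 3300 \left(-14\right) = -46200$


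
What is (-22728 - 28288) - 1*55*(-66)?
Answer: -47386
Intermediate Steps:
(-22728 - 28288) - 1*55*(-66) = -51016 - 55*(-66) = -51016 + 3630 = -47386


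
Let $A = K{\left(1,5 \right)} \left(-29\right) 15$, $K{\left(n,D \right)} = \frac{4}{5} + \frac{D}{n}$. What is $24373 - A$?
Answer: $26896$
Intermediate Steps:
$K{\left(n,D \right)} = \frac{4}{5} + \frac{D}{n}$ ($K{\left(n,D \right)} = 4 \cdot \frac{1}{5} + \frac{D}{n} = \frac{4}{5} + \frac{D}{n}$)
$A = -2523$ ($A = \left(\frac{4}{5} + \frac{5}{1}\right) \left(-29\right) 15 = \left(\frac{4}{5} + 5 \cdot 1\right) \left(-29\right) 15 = \left(\frac{4}{5} + 5\right) \left(-29\right) 15 = \frac{29}{5} \left(-29\right) 15 = \left(- \frac{841}{5}\right) 15 = -2523$)
$24373 - A = 24373 - -2523 = 24373 + 2523 = 26896$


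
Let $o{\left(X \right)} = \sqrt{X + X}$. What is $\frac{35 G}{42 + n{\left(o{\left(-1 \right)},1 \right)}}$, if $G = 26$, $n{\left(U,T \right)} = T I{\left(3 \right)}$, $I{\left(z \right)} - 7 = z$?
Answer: $\frac{35}{2} \approx 17.5$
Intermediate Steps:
$o{\left(X \right)} = \sqrt{2} \sqrt{X}$ ($o{\left(X \right)} = \sqrt{2 X} = \sqrt{2} \sqrt{X}$)
$I{\left(z \right)} = 7 + z$
$n{\left(U,T \right)} = 10 T$ ($n{\left(U,T \right)} = T \left(7 + 3\right) = T 10 = 10 T$)
$\frac{35 G}{42 + n{\left(o{\left(-1 \right)},1 \right)}} = \frac{35 \cdot 26}{42 + 10 \cdot 1} = \frac{910}{42 + 10} = \frac{910}{52} = 910 \cdot \frac{1}{52} = \frac{35}{2}$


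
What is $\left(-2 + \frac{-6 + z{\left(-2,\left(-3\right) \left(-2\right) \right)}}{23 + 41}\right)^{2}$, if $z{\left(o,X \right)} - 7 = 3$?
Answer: $\frac{961}{256} \approx 3.7539$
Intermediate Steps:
$z{\left(o,X \right)} = 10$ ($z{\left(o,X \right)} = 7 + 3 = 10$)
$\left(-2 + \frac{-6 + z{\left(-2,\left(-3\right) \left(-2\right) \right)}}{23 + 41}\right)^{2} = \left(-2 + \frac{-6 + 10}{23 + 41}\right)^{2} = \left(-2 + \frac{4}{64}\right)^{2} = \left(-2 + 4 \cdot \frac{1}{64}\right)^{2} = \left(-2 + \frac{1}{16}\right)^{2} = \left(- \frac{31}{16}\right)^{2} = \frac{961}{256}$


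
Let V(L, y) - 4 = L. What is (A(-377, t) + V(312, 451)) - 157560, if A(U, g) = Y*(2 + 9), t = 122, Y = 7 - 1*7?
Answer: -157244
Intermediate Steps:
Y = 0 (Y = 7 - 7 = 0)
V(L, y) = 4 + L
A(U, g) = 0 (A(U, g) = 0*(2 + 9) = 0*11 = 0)
(A(-377, t) + V(312, 451)) - 157560 = (0 + (4 + 312)) - 157560 = (0 + 316) - 157560 = 316 - 157560 = -157244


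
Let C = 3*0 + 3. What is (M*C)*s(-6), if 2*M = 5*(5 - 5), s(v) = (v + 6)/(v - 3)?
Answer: 0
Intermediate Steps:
s(v) = (6 + v)/(-3 + v)
C = 3 (C = 0 + 3 = 3)
M = 0 (M = (5*(5 - 5))/2 = (5*0)/2 = (½)*0 = 0)
(M*C)*s(-6) = (0*3)*((6 - 6)/(-3 - 6)) = 0*(0/(-9)) = 0*(-⅑*0) = 0*0 = 0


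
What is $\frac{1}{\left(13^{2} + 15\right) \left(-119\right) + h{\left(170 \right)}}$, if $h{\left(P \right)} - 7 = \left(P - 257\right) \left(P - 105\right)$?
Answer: $- \frac{1}{27544} \approx -3.6306 \cdot 10^{-5}$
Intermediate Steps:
$h{\left(P \right)} = 7 + \left(-257 + P\right) \left(-105 + P\right)$ ($h{\left(P \right)} = 7 + \left(P - 257\right) \left(P - 105\right) = 7 + \left(-257 + P\right) \left(-105 + P\right)$)
$\frac{1}{\left(13^{2} + 15\right) \left(-119\right) + h{\left(170 \right)}} = \frac{1}{\left(13^{2} + 15\right) \left(-119\right) + \left(26992 + 170^{2} - 61540\right)} = \frac{1}{\left(169 + 15\right) \left(-119\right) + \left(26992 + 28900 - 61540\right)} = \frac{1}{184 \left(-119\right) - 5648} = \frac{1}{-21896 - 5648} = \frac{1}{-27544} = - \frac{1}{27544}$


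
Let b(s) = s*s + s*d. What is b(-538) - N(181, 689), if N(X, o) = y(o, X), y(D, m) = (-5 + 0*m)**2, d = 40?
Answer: 267899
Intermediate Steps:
y(D, m) = 25 (y(D, m) = (-5 + 0)**2 = (-5)**2 = 25)
N(X, o) = 25
b(s) = s**2 + 40*s (b(s) = s*s + s*40 = s**2 + 40*s)
b(-538) - N(181, 689) = -538*(40 - 538) - 1*25 = -538*(-498) - 25 = 267924 - 25 = 267899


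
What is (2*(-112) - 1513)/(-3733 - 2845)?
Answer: 1737/6578 ≈ 0.26406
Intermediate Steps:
(2*(-112) - 1513)/(-3733 - 2845) = (-224 - 1513)/(-6578) = -1737*(-1/6578) = 1737/6578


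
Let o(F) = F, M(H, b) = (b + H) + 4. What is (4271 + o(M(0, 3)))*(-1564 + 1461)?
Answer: -440634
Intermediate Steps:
M(H, b) = 4 + H + b (M(H, b) = (H + b) + 4 = 4 + H + b)
(4271 + o(M(0, 3)))*(-1564 + 1461) = (4271 + (4 + 0 + 3))*(-1564 + 1461) = (4271 + 7)*(-103) = 4278*(-103) = -440634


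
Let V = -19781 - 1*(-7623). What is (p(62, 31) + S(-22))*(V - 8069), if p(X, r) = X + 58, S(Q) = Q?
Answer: -1982246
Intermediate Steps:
p(X, r) = 58 + X
V = -12158 (V = -19781 + 7623 = -12158)
(p(62, 31) + S(-22))*(V - 8069) = ((58 + 62) - 22)*(-12158 - 8069) = (120 - 22)*(-20227) = 98*(-20227) = -1982246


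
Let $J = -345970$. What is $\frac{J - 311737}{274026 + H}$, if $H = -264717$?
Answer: $- \frac{657707}{9309} \approx -70.653$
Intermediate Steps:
$\frac{J - 311737}{274026 + H} = \frac{-345970 - 311737}{274026 - 264717} = - \frac{657707}{9309}$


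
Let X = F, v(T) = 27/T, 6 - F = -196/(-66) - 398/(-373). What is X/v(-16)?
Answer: -386656/332343 ≈ -1.1634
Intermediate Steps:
F = 24166/12309 (F = 6 - (-196/(-66) - 398/(-373)) = 6 - (-196*(-1/66) - 398*(-1/373)) = 6 - (98/33 + 398/373) = 6 - 1*49688/12309 = 6 - 49688/12309 = 24166/12309 ≈ 1.9633)
X = 24166/12309 ≈ 1.9633
X/v(-16) = 24166/(12309*((27/(-16)))) = 24166/(12309*((27*(-1/16)))) = 24166/(12309*(-27/16)) = (24166/12309)*(-16/27) = -386656/332343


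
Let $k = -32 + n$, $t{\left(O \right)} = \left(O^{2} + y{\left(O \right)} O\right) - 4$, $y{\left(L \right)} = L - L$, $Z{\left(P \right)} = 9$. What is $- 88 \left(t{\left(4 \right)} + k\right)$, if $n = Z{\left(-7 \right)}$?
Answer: $968$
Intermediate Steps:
$y{\left(L \right)} = 0$
$n = 9$
$t{\left(O \right)} = -4 + O^{2}$ ($t{\left(O \right)} = \left(O^{2} + 0 O\right) - 4 = \left(O^{2} + 0\right) - 4 = O^{2} - 4 = -4 + O^{2}$)
$k = -23$ ($k = -32 + 9 = -23$)
$- 88 \left(t{\left(4 \right)} + k\right) = - 88 \left(\left(-4 + 4^{2}\right) - 23\right) = - 88 \left(\left(-4 + 16\right) - 23\right) = - 88 \left(12 - 23\right) = \left(-88\right) \left(-11\right) = 968$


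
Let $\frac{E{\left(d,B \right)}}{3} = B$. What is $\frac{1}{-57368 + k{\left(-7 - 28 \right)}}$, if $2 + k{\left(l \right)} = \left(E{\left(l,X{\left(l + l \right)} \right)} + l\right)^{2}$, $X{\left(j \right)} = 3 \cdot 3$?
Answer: $- \frac{1}{57306} \approx -1.745 \cdot 10^{-5}$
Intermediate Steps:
$X{\left(j \right)} = 9$
$E{\left(d,B \right)} = 3 B$
$k{\left(l \right)} = -2 + \left(27 + l\right)^{2}$ ($k{\left(l \right)} = -2 + \left(3 \cdot 9 + l\right)^{2} = -2 + \left(27 + l\right)^{2}$)
$\frac{1}{-57368 + k{\left(-7 - 28 \right)}} = \frac{1}{-57368 - \left(2 - \left(27 - 35\right)^{2}\right)} = \frac{1}{-57368 - \left(2 - \left(-8\right)^{2}\right)} = \frac{1}{-57368 + \left(-2 + 64\right)} = \frac{1}{-57368 + 62} = \frac{1}{-57306} = - \frac{1}{57306}$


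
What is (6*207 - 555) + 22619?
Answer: 23306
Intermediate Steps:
(6*207 - 555) + 22619 = (1242 - 555) + 22619 = 687 + 22619 = 23306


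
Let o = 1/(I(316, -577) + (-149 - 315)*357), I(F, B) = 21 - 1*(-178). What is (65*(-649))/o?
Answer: 6979466065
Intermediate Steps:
I(F, B) = 199 (I(F, B) = 21 + 178 = 199)
o = -1/165449 (o = 1/(199 + (-149 - 315)*357) = 1/(199 - 464*357) = 1/(199 - 165648) = 1/(-165449) = -1/165449 ≈ -6.0442e-6)
(65*(-649))/o = (65*(-649))/(-1/165449) = -42185*(-165449) = 6979466065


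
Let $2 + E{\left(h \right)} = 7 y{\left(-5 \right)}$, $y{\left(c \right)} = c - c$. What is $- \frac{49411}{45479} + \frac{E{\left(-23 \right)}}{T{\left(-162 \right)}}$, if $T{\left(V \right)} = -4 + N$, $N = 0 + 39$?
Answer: $- \frac{260049}{227395} \approx -1.1436$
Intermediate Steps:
$y{\left(c \right)} = 0$
$N = 39$
$E{\left(h \right)} = -2$ ($E{\left(h \right)} = -2 + 7 \cdot 0 = -2 + 0 = -2$)
$T{\left(V \right)} = 35$ ($T{\left(V \right)} = -4 + 39 = 35$)
$- \frac{49411}{45479} + \frac{E{\left(-23 \right)}}{T{\left(-162 \right)}} = - \frac{49411}{45479} - \frac{2}{35} = - \frac{260049}{227395}$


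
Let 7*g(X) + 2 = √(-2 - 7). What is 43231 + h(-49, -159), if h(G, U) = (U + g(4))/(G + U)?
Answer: 62945451/1456 - 3*I/1456 ≈ 43232.0 - 0.0020604*I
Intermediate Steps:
g(X) = -2/7 + 3*I/7 (g(X) = -2/7 + √(-2 - 7)/7 = -2/7 + √(-9)/7 = -2/7 + (3*I)/7 = -2/7 + 3*I/7)
h(G, U) = (-2/7 + U + 3*I/7)/(G + U) (h(G, U) = (U + (-2/7 + 3*I/7))/(G + U) = (-2/7 + U + 3*I/7)/(G + U))
43231 + h(-49, -159) = 43231 + (-2/7 - 159 + 3*I/7)/(-49 - 159) = 43231 + (-1115/7 + 3*I/7)/(-208) = 43231 - (-1115/7 + 3*I/7)/208 = 43231 + (1115/1456 - 3*I/1456) = 62945451/1456 - 3*I/1456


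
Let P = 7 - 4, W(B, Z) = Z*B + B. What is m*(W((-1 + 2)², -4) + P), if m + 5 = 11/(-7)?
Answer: 0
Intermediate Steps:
W(B, Z) = B + B*Z (W(B, Z) = B*Z + B = B + B*Z)
m = -46/7 (m = -5 + 11/(-7) = -5 + 11*(-⅐) = -5 - 11/7 = -46/7 ≈ -6.5714)
P = 3
m*(W((-1 + 2)², -4) + P) = -46*((-1 + 2)²*(1 - 4) + 3)/7 = -46*(1²*(-3) + 3)/7 = -46*(1*(-3) + 3)/7 = -46*(-3 + 3)/7 = -46/7*0 = 0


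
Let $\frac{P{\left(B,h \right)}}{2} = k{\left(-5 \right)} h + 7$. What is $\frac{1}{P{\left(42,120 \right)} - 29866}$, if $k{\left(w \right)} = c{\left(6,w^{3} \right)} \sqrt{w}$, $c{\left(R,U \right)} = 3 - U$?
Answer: $- \frac{7463}{1402433476} - \frac{1920 i \sqrt{5}}{350608369} \approx -5.3215 \cdot 10^{-6} - 1.2245 \cdot 10^{-5} i$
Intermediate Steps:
$k{\left(w \right)} = \sqrt{w} \left(3 - w^{3}\right)$ ($k{\left(w \right)} = \left(3 - w^{3}\right) \sqrt{w} = \sqrt{w} \left(3 - w^{3}\right)$)
$P{\left(B,h \right)} = 14 + 256 i h \sqrt{5}$ ($P{\left(B,h \right)} = 2 \left(\sqrt{-5} \left(3 - \left(-5\right)^{3}\right) h + 7\right) = 2 \left(i \sqrt{5} \left(3 - -125\right) h + 7\right) = 2 \left(i \sqrt{5} \left(3 + 125\right) h + 7\right) = 2 \left(i \sqrt{5} \cdot 128 h + 7\right) = 2 \left(128 i \sqrt{5} h + 7\right) = 2 \left(128 i h \sqrt{5} + 7\right) = 2 \left(7 + 128 i h \sqrt{5}\right) = 14 + 256 i h \sqrt{5}$)
$\frac{1}{P{\left(42,120 \right)} - 29866} = \frac{1}{\left(14 + 256 i 120 \sqrt{5}\right) - 29866} = \frac{1}{\left(14 + 30720 i \sqrt{5}\right) - 29866} = \frac{1}{-29852 + 30720 i \sqrt{5}}$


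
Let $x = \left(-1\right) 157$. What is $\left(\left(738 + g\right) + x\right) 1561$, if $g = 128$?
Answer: $1106749$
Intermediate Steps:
$x = -157$
$\left(\left(738 + g\right) + x\right) 1561 = \left(\left(738 + 128\right) - 157\right) 1561 = \left(866 - 157\right) 1561 = 709 \cdot 1561 = 1106749$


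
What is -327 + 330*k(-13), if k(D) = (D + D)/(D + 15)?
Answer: -4617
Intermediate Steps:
k(D) = 2*D/(15 + D) (k(D) = (2*D)/(15 + D) = 2*D/(15 + D))
-327 + 330*k(-13) = -327 + 330*(2*(-13)/(15 - 13)) = -327 + 330*(2*(-13)/2) = -327 + 330*(2*(-13)*(½)) = -327 + 330*(-13) = -327 - 4290 = -4617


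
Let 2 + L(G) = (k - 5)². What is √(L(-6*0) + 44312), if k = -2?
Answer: √44359 ≈ 210.62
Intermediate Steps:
L(G) = 47 (L(G) = -2 + (-2 - 5)² = -2 + (-7)² = -2 + 49 = 47)
√(L(-6*0) + 44312) = √(47 + 44312) = √44359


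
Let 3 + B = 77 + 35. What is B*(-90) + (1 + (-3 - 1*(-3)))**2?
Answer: -9809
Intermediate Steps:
B = 109 (B = -3 + (77 + 35) = -3 + 112 = 109)
B*(-90) + (1 + (-3 - 1*(-3)))**2 = 109*(-90) + (1 + (-3 - 1*(-3)))**2 = -9810 + (1 + (-3 + 3))**2 = -9810 + (1 + 0)**2 = -9810 + 1**2 = -9810 + 1 = -9809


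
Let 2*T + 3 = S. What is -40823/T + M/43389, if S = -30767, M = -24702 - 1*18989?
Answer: 1099083112/667539765 ≈ 1.6465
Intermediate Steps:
M = -43691 (M = -24702 - 18989 = -43691)
T = -15385 (T = -3/2 + (½)*(-30767) = -3/2 - 30767/2 = -15385)
-40823/T + M/43389 = -40823/(-15385) - 43691/43389 = -40823*(-1/15385) - 43691*1/43389 = 40823/15385 - 43691/43389 = 1099083112/667539765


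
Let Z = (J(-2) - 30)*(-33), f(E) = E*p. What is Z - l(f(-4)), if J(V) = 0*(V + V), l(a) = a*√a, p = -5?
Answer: 990 - 40*√5 ≈ 900.56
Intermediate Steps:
f(E) = -5*E (f(E) = E*(-5) = -5*E)
l(a) = a^(3/2)
J(V) = 0 (J(V) = 0*(2*V) = 0)
Z = 990 (Z = (0 - 30)*(-33) = -30*(-33) = 990)
Z - l(f(-4)) = 990 - (-5*(-4))^(3/2) = 990 - 20^(3/2) = 990 - 40*√5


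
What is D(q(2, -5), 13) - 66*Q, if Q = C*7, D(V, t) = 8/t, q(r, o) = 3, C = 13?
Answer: -78070/13 ≈ -6005.4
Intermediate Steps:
Q = 91 (Q = 13*7 = 91)
D(q(2, -5), 13) - 66*Q = 8/13 - 66*91 = 8*(1/13) - 6006 = 8/13 - 6006 = -78070/13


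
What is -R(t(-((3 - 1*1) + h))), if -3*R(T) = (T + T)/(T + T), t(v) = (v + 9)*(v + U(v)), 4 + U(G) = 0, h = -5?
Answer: ⅓ ≈ 0.33333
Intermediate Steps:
U(G) = -4 (U(G) = -4 + 0 = -4)
t(v) = (-4 + v)*(9 + v) (t(v) = (v + 9)*(v - 4) = (9 + v)*(-4 + v) = (-4 + v)*(9 + v))
R(T) = -⅓ (R(T) = -(T + T)/(3*(T + T)) = -2*T/(3*(2*T)) = -2*T*1/(2*T)/3 = -⅓*1 = -⅓)
-R(t(-((3 - 1*1) + h))) = -1*(-⅓) = ⅓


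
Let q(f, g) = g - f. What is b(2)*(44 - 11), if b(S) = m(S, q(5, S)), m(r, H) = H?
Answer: -99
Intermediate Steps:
b(S) = -5 + S (b(S) = S - 1*5 = S - 5 = -5 + S)
b(2)*(44 - 11) = (-5 + 2)*(44 - 11) = -3*33 = -99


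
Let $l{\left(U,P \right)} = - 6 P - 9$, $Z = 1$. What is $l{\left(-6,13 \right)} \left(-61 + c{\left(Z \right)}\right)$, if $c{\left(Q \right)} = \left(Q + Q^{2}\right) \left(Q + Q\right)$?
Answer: $4959$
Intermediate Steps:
$c{\left(Q \right)} = 2 Q \left(Q + Q^{2}\right)$ ($c{\left(Q \right)} = \left(Q + Q^{2}\right) 2 Q = 2 Q \left(Q + Q^{2}\right)$)
$l{\left(U,P \right)} = -9 - 6 P$
$l{\left(-6,13 \right)} \left(-61 + c{\left(Z \right)}\right) = \left(-9 - 78\right) \left(-61 + 2 \cdot 1^{2} \left(1 + 1\right)\right) = \left(-9 - 78\right) \left(-61 + 2 \cdot 1 \cdot 2\right) = - 87 \left(-61 + 4\right) = \left(-87\right) \left(-57\right) = 4959$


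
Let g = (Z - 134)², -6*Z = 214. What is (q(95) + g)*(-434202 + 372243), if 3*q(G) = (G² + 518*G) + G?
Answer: -8964868363/3 ≈ -2.9883e+9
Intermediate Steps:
Z = -107/3 (Z = -⅙*214 = -107/3 ≈ -35.667)
q(G) = 173*G + G²/3 (q(G) = ((G² + 518*G) + G)/3 = (G² + 519*G)/3 = 173*G + G²/3)
g = 259081/9 (g = (-107/3 - 134)² = (-509/3)² = 259081/9 ≈ 28787.)
(q(95) + g)*(-434202 + 372243) = ((⅓)*95*(519 + 95) + 259081/9)*(-434202 + 372243) = ((⅓)*95*614 + 259081/9)*(-61959) = (58330/3 + 259081/9)*(-61959) = (434071/9)*(-61959) = -8964868363/3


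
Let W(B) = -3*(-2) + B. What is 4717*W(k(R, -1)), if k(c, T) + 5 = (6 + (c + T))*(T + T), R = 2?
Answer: -61321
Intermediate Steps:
k(c, T) = -5 + 2*T*(6 + T + c) (k(c, T) = -5 + (6 + (c + T))*(T + T) = -5 + (6 + (T + c))*(2*T) = -5 + (6 + T + c)*(2*T) = -5 + 2*T*(6 + T + c))
W(B) = 6 + B
4717*W(k(R, -1)) = 4717*(6 + (-5 + 2*(-1)² + 12*(-1) + 2*(-1)*2)) = 4717*(6 + (-5 + 2*1 - 12 - 4)) = 4717*(6 + (-5 + 2 - 12 - 4)) = 4717*(6 - 19) = 4717*(-13) = -61321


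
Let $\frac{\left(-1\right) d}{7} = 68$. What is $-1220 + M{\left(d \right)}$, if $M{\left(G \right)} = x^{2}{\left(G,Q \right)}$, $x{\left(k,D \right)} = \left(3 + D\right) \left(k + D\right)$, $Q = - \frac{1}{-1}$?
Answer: $3608780$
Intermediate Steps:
$Q = 1$ ($Q = \left(-1\right) \left(-1\right) = 1$)
$d = -476$ ($d = \left(-7\right) 68 = -476$)
$x{\left(k,D \right)} = \left(3 + D\right) \left(D + k\right)$
$M{\left(G \right)} = \left(4 + 4 G\right)^{2}$ ($M{\left(G \right)} = \left(1^{2} + 3 \cdot 1 + 3 G + 1 G\right)^{2} = \left(1 + 3 + 3 G + G\right)^{2} = \left(4 + 4 G\right)^{2}$)
$-1220 + M{\left(d \right)} = -1220 + 16 \left(1 - 476\right)^{2} = -1220 + 16 \left(-475\right)^{2} = -1220 + 16 \cdot 225625 = -1220 + 3610000 = 3608780$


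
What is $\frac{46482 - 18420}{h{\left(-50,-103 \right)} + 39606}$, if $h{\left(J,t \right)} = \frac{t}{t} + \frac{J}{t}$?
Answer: $\frac{963462}{1359857} \approx 0.7085$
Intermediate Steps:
$h{\left(J,t \right)} = 1 + \frac{J}{t}$
$\frac{46482 - 18420}{h{\left(-50,-103 \right)} + 39606} = \frac{46482 - 18420}{\frac{-50 - 103}{-103} + 39606} = \frac{28062}{\left(- \frac{1}{103}\right) \left(-153\right) + 39606} = \frac{28062}{\frac{153}{103} + 39606} = \frac{28062}{\frac{4079571}{103}} = 28062 \cdot \frac{103}{4079571} = \frac{963462}{1359857}$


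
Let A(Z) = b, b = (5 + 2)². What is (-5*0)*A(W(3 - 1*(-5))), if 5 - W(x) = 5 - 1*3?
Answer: 0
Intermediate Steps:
b = 49 (b = 7² = 49)
W(x) = 3 (W(x) = 5 - (5 - 1*3) = 5 - (5 - 3) = 5 - 1*2 = 5 - 2 = 3)
A(Z) = 49
(-5*0)*A(W(3 - 1*(-5))) = -5*0*49 = 0*49 = 0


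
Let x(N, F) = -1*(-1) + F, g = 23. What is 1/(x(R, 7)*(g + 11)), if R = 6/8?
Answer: 1/272 ≈ 0.0036765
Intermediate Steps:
R = 3/4 (R = 6*(1/8) = 3/4 ≈ 0.75000)
x(N, F) = 1 + F
1/(x(R, 7)*(g + 11)) = 1/((1 + 7)*(23 + 11)) = 1/(8*34) = 1/272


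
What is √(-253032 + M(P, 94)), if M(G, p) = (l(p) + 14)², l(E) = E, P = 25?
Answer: 2*I*√60342 ≈ 491.29*I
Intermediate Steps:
M(G, p) = (14 + p)² (M(G, p) = (p + 14)² = (14 + p)²)
√(-253032 + M(P, 94)) = √(-253032 + (14 + 94)²) = √(-253032 + 108²) = √(-253032 + 11664) = √(-241368) = 2*I*√60342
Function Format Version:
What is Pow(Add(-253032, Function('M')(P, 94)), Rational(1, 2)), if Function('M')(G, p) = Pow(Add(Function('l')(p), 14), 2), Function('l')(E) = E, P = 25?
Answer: Mul(2, I, Pow(60342, Rational(1, 2))) ≈ Mul(491.29, I)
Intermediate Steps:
Function('M')(G, p) = Pow(Add(14, p), 2) (Function('M')(G, p) = Pow(Add(p, 14), 2) = Pow(Add(14, p), 2))
Pow(Add(-253032, Function('M')(P, 94)), Rational(1, 2)) = Pow(Add(-253032, Pow(Add(14, 94), 2)), Rational(1, 2)) = Pow(Add(-253032, Pow(108, 2)), Rational(1, 2)) = Pow(Add(-253032, 11664), Rational(1, 2)) = Pow(-241368, Rational(1, 2)) = Mul(2, I, Pow(60342, Rational(1, 2)))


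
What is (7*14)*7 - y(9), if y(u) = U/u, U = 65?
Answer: 6109/9 ≈ 678.78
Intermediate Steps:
y(u) = 65/u
(7*14)*7 - y(9) = (7*14)*7 - 65/9 = 98*7 - 65/9 = 686 - 1*65/9 = 686 - 65/9 = 6109/9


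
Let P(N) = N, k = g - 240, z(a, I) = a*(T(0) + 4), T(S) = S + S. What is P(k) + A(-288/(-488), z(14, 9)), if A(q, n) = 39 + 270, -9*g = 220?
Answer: 401/9 ≈ 44.556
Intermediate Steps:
g = -220/9 (g = -1/9*220 = -220/9 ≈ -24.444)
T(S) = 2*S
z(a, I) = 4*a (z(a, I) = a*(2*0 + 4) = a*(0 + 4) = a*4 = 4*a)
A(q, n) = 309
k = -2380/9 (k = -220/9 - 240 = -2380/9 ≈ -264.44)
P(k) + A(-288/(-488), z(14, 9)) = -2380/9 + 309 = 401/9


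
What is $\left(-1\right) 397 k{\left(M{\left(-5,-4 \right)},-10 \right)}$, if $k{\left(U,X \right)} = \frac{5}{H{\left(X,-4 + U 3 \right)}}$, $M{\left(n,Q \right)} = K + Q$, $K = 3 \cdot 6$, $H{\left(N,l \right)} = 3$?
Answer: $- \frac{1985}{3} \approx -661.67$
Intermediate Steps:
$K = 18$
$M{\left(n,Q \right)} = 18 + Q$
$k{\left(U,X \right)} = \frac{5}{3}$
$\left(-1\right) 397 k{\left(M{\left(-5,-4 \right)},-10 \right)} = \left(-1\right) 397 \cdot \frac{5}{3} = \left(-397\right) \frac{5}{3} = - \frac{1985}{3}$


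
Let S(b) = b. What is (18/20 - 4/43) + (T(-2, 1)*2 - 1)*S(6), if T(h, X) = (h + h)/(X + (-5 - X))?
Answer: 379/86 ≈ 4.4070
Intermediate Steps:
T(h, X) = -2*h/5 (T(h, X) = (2*h)/(-5) = (2*h)*(-1/5) = -2*h/5)
(18/20 - 4/43) + (T(-2, 1)*2 - 1)*S(6) = (18/20 - 4/43) + (-2/5*(-2)*2 - 1)*6 = (18*(1/20) - 4*1/43) + ((4/5)*2 - 1)*6 = (9/10 - 4/43) + (8/5 - 1)*6 = 347/430 + (3/5)*6 = 347/430 + 18/5 = 379/86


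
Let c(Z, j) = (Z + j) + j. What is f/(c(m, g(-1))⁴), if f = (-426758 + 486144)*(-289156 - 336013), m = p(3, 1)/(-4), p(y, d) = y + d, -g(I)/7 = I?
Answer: -37126286234/28561 ≈ -1.2999e+6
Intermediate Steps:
g(I) = -7*I
p(y, d) = d + y
m = -1 (m = (1 + 3)/(-4) = 4*(-¼) = -1)
f = -37126286234 (f = 59386*(-625169) = -37126286234)
c(Z, j) = Z + 2*j
f/(c(m, g(-1))⁴) = -37126286234/(-1 + 2*(-7*(-1)))⁴ = -37126286234/(-1 + 2*7)⁴ = -37126286234/(-1 + 14)⁴ = -37126286234/(13⁴) = -37126286234/28561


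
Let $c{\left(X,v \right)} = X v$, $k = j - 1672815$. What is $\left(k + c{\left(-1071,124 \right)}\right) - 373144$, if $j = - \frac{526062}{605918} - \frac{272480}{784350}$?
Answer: $- \frac{51773078942766212}{23762589165} \approx -2.1788 \cdot 10^{6}$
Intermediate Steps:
$j = - \frac{28885863317}{23762589165}$ ($j = \left(-526062\right) \frac{1}{605918} - \frac{27248}{78435} = - \frac{263031}{302959} - \frac{27248}{78435} = - \frac{28885863317}{23762589165} \approx -1.2156$)
$k = - \frac{39750444479912792}{23762589165}$ ($k = - \frac{28885863317}{23762589165} - 1672815 = - \frac{39750444479912792}{23762589165} \approx -1.6728 \cdot 10^{6}$)
$\left(k + c{\left(-1071,124 \right)}\right) - 373144 = \left(- \frac{39750444479912792}{23762589165} - 132804\right) - 373144 = - \frac{42906211371381452}{23762589165} - 373144 = - \frac{51773078942766212}{23762589165}$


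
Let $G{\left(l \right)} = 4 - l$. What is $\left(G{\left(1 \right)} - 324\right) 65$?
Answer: $-20865$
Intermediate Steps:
$\left(G{\left(1 \right)} - 324\right) 65 = \left(\left(4 - 1\right) - 324\right) 65 = \left(3 - 324\right) 65 = \left(-321\right) 65 = -20865$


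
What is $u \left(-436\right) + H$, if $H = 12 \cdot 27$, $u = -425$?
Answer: $185624$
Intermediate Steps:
$H = 324$
$u \left(-436\right) + H = \left(-425\right) \left(-436\right) + 324 = 185300 + 324 = 185624$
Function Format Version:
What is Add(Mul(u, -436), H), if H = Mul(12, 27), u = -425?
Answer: 185624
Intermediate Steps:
H = 324
Add(Mul(u, -436), H) = Add(Mul(-425, -436), 324) = Add(185300, 324) = 185624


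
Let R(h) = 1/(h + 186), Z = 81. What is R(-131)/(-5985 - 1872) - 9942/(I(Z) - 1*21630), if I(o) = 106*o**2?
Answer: -716160001/48531353310 ≈ -0.014757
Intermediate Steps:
R(h) = 1/(186 + h)
R(-131)/(-5985 - 1872) - 9942/(I(Z) - 1*21630) = 1/((186 - 131)*(-5985 - 1872)) - 9942/(106*81**2 - 1*21630) = 1/(55*(-7857)) - 9942/(106*6561 - 21630) = (1/55)*(-1/7857) - 9942/(695466 - 21630) = -1/432135 - 9942/673836 = -1/432135 - 9942*1/673836 = -1/432135 - 1657/112306 = -716160001/48531353310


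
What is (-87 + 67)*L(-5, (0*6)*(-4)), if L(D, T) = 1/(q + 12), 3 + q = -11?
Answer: 10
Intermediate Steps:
q = -14 (q = -3 - 11 = -14)
L(D, T) = -½ (L(D, T) = 1/(-14 + 12) = 1/(-2) = -½)
(-87 + 67)*L(-5, (0*6)*(-4)) = (-87 + 67)*(-½) = -20*(-½) = 10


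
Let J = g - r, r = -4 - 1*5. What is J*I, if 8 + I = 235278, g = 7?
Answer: 3764320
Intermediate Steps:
I = 235270 (I = -8 + 235278 = 235270)
r = -9 (r = -4 - 5 = -9)
J = 16 (J = 7 - 1*(-9) = 7 + 9 = 16)
J*I = 16*235270 = 3764320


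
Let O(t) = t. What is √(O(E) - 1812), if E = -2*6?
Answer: 4*I*√114 ≈ 42.708*I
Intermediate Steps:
E = -12
√(O(E) - 1812) = √(-12 - 1812) = √(-1824) = 4*I*√114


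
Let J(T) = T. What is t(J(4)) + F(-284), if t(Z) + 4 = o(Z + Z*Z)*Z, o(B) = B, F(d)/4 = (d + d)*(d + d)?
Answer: 1290572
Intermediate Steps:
F(d) = 16*d² (F(d) = 4*((d + d)*(d + d)) = 4*((2*d)*(2*d)) = 4*(4*d²) = 16*d²)
t(Z) = -4 + Z*(Z + Z²) (t(Z) = -4 + (Z + Z*Z)*Z = -4 + (Z + Z²)*Z = -4 + Z*(Z + Z²))
t(J(4)) + F(-284) = (-4 + 4²*(1 + 4)) + 16*(-284)² = (-4 + 16*5) + 16*80656 = (-4 + 80) + 1290496 = 76 + 1290496 = 1290572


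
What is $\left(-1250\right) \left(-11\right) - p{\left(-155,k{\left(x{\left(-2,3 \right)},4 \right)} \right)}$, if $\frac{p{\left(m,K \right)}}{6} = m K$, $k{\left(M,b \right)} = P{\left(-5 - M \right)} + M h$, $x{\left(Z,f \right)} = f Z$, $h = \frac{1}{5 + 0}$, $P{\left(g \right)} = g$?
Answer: $13564$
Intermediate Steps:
$h = \frac{1}{5} \approx 0.2$
$x{\left(Z,f \right)} = Z f$
$k{\left(M,b \right)} = -5 - \frac{4 M}{5}$ ($k{\left(M,b \right)} = \left(-5 - M\right) + M \frac{1}{5} = \left(-5 - M\right) + \frac{M}{5} = -5 - \frac{4 M}{5}$)
$p{\left(m,K \right)} = 6 K m$ ($p{\left(m,K \right)} = 6 m K = 6 K m$)
$\left(-1250\right) \left(-11\right) - p{\left(-155,k{\left(x{\left(-2,3 \right)},4 \right)} \right)} = \left(-1250\right) \left(-11\right) - 6 \left(-5 - \frac{4 \left(\left(-2\right) 3\right)}{5}\right) \left(-155\right) = 13750 - 6 \left(-5 - - \frac{24}{5}\right) \left(-155\right) = 13750 - 6 \left(-5 + \frac{24}{5}\right) \left(-155\right) = 13750 - 6 \left(- \frac{1}{5}\right) \left(-155\right) = 13750 - 186 = 13564$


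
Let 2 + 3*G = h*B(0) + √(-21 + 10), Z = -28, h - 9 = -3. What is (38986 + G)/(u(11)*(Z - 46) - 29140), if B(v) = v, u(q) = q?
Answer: -58478/44931 - I*√11/89862 ≈ -1.3015 - 3.6908e-5*I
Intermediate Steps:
h = 6 (h = 9 - 3 = 6)
G = -⅔ + I*√11/3 (G = -⅔ + (6*0 + √(-21 + 10))/3 = -⅔ + (0 + √(-11))/3 = -⅔ + (0 + I*√11)/3 = -⅔ + (I*√11)/3 = -⅔ + I*√11/3 ≈ -0.66667 + 1.1055*I)
(38986 + G)/(u(11)*(Z - 46) - 29140) = (38986 + (-⅔ + I*√11/3))/(11*(-28 - 46) - 29140) = (116956/3 + I*√11/3)/(11*(-74) - 29140) = (116956/3 + I*√11/3)/(-814 - 29140) = (116956/3 + I*√11/3)/(-29954) = (116956/3 + I*√11/3)*(-1/29954) = -58478/44931 - I*√11/89862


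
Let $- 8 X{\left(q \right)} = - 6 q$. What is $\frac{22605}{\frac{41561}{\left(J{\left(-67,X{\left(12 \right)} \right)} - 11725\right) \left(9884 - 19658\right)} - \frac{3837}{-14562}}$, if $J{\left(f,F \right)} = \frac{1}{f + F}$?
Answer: $\frac{121553327268258930}{1418830263283} \approx 85672.0$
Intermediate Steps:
$X{\left(q \right)} = \frac{3 q}{4}$ ($X{\left(q \right)} = - \frac{\left(-6\right) q}{8} = \frac{3 q}{4}$)
$J{\left(f,F \right)} = \frac{1}{F + f}$
$\frac{22605}{\frac{41561}{\left(J{\left(-67,X{\left(12 \right)} \right)} - 11725\right) \left(9884 - 19658\right)} - \frac{3837}{-14562}} = \frac{22605}{\frac{41561}{\left(\frac{1}{\frac{3}{4} \cdot 12 - 67} - 11725\right) \left(9884 - 19658\right)} - \frac{3837}{-14562}} = \frac{22605}{\frac{41561}{\left(\frac{1}{9 - 67} - 11725\right) \left(-9774\right)} - - \frac{1279}{4854}} = \frac{22605}{\frac{41561}{\left(\frac{1}{-58} - 11725\right) \left(-9774\right)} + \frac{1279}{4854}} = \frac{22605}{\frac{41561}{\left(- \frac{1}{58} - 11725\right) \left(-9774\right)} + \frac{1279}{4854}} = \frac{22605}{\frac{41561}{\left(- \frac{680051}{58}\right) \left(-9774\right)} + \frac{1279}{4854}} = \frac{22605}{\frac{41561}{\frac{3323409237}{29}} + \frac{1279}{4854}} = \frac{22605}{41561 \cdot \frac{29}{3323409237} + \frac{1279}{4854}} = \frac{22605}{\frac{1205269}{3323409237} + \frac{1279}{4854}} = \frac{22605}{\frac{1418830263283}{5377276145466}} = 22605 \cdot \frac{5377276145466}{1418830263283} = \frac{121553327268258930}{1418830263283}$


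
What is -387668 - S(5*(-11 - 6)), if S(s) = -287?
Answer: -387381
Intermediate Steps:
-387668 - S(5*(-11 - 6)) = -387668 - 1*(-287) = -387668 + 287 = -387381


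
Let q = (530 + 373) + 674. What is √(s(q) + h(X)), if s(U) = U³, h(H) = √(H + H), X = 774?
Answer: √(3921887033 + 6*√43) ≈ 62625.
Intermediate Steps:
h(H) = √2*√H (h(H) = √(2*H) = √2*√H)
q = 1577 (q = 903 + 674 = 1577)
√(s(q) + h(X)) = √(1577³ + √2*√774) = √(3921887033 + √2*(3*√86)) = √(3921887033 + 6*√43)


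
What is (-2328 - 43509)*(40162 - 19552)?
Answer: -944700570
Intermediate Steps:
(-2328 - 43509)*(40162 - 19552) = -45837*20610 = -944700570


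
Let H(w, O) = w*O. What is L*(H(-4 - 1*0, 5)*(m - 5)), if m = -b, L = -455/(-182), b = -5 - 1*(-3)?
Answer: 150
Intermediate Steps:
b = -2 (b = -5 + 3 = -2)
H(w, O) = O*w
L = 5/2 (L = -455*(-1/182) = 5/2 ≈ 2.5000)
m = 2 (m = -1*(-2) = 2)
L*(H(-4 - 1*0, 5)*(m - 5)) = 5*((5*(-4 - 1*0))*(2 - 5))/2 = 5*((5*(-4 + 0))*(-3))/2 = 5*((5*(-4))*(-3))/2 = 5*(-20*(-3))/2 = (5/2)*60 = 150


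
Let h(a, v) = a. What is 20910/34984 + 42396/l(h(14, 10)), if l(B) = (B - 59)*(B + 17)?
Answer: -242335369/8133780 ≈ -29.794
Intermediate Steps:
l(B) = (-59 + B)*(17 + B)
20910/34984 + 42396/l(h(14, 10)) = 20910/34984 + 42396/(-1003 + 14² - 42*14) = 20910*(1/34984) + 42396/(-1003 + 196 - 588) = 10455/17492 + 42396/(-1395) = 10455/17492 + 42396*(-1/1395) = 10455/17492 - 14132/465 = -242335369/8133780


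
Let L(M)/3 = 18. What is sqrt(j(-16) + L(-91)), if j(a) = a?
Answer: sqrt(38) ≈ 6.1644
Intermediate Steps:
L(M) = 54 (L(M) = 3*18 = 54)
sqrt(j(-16) + L(-91)) = sqrt(-16 + 54) = sqrt(38)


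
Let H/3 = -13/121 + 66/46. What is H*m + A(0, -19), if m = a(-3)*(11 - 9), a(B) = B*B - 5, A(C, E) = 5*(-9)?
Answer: -36579/2783 ≈ -13.144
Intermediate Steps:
A(C, E) = -45
a(B) = -5 + B² (a(B) = B² - 5 = -5 + B²)
H = 11082/2783 (H = 3*(-13/121 + 66/46) = 3*(-13*1/121 + 66*(1/46)) = 3*(-13/121 + 33/23) = 3*(3694/2783) = 11082/2783 ≈ 3.9820)
m = 8 (m = (-5 + (-3)²)*(11 - 9) = (-5 + 9)*2 = 4*2 = 8)
H*m + A(0, -19) = (11082/2783)*8 - 45 = 88656/2783 - 45 = -36579/2783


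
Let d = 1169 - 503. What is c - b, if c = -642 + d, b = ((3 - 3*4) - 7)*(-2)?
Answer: -8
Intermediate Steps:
d = 666
b = 32 (b = ((3 - 12) - 7)*(-2) = (-9 - 7)*(-2) = -16*(-2) = 32)
c = 24 (c = -642 + 666 = 24)
c - b = 24 - 1*32 = 24 - 32 = -8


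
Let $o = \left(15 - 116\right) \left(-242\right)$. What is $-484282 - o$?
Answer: $-508724$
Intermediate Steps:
$o = 24442$ ($o = \left(-101\right) \left(-242\right) = 24442$)
$-484282 - o = -484282 - 24442 = -508724$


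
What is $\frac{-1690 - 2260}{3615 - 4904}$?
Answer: $\frac{3950}{1289} \approx 3.0644$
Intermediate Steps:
$\frac{-1690 - 2260}{3615 - 4904} = \frac{-1690 - 2260}{-1289} = \left(-3950\right) \left(- \frac{1}{1289}\right) = \frac{3950}{1289}$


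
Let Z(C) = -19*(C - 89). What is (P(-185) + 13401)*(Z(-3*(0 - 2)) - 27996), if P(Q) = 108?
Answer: -356894271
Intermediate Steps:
Z(C) = 1691 - 19*C (Z(C) = -19*(-89 + C) = 1691 - 19*C)
(P(-185) + 13401)*(Z(-3*(0 - 2)) - 27996) = (108 + 13401)*((1691 - (-57)*(0 - 2)) - 27996) = 13509*((1691 - (-57)*(-2)) - 27996) = 13509*((1691 - 19*6) - 27996) = 13509*((1691 - 114) - 27996) = 13509*(1577 - 27996) = 13509*(-26419) = -356894271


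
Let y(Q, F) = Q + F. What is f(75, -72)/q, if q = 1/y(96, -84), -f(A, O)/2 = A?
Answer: -1800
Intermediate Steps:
f(A, O) = -2*A
y(Q, F) = F + Q
q = 1/12 (q = 1/(-84 + 96) = 1/12 ≈ 0.083333)
f(75, -72)/q = (-2*75)/(1/12) = -150*12 = -1800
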